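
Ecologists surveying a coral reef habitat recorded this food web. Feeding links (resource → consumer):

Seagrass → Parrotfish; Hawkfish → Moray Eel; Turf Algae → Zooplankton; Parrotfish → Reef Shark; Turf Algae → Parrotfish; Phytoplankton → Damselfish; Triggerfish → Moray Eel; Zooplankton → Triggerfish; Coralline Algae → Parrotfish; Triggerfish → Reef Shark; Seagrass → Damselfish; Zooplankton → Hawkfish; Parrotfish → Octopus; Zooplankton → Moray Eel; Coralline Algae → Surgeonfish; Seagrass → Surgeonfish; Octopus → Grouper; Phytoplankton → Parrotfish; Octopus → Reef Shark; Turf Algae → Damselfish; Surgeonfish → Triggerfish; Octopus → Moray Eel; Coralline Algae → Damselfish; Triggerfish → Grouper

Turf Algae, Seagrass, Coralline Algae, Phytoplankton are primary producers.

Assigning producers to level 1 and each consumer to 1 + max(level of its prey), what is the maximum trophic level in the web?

Producers (level 1): Turf Algae, Seagrass, Coralline Algae, Phytoplankton.
Turf Algae → Parrotfish → Octopus → Grouper gives Grouper level 4.
No species has a prey at level 4, so no species reaches level 5.

4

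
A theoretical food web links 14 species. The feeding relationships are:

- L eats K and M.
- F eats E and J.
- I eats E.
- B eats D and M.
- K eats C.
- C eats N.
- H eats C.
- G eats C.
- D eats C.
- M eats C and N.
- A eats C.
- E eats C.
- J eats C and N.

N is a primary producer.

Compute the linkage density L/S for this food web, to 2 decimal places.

There are L = 18 links among S = 14 species.
L/S = 18/14 = 1.2857 ≈ 1.29.

L/S = 1.29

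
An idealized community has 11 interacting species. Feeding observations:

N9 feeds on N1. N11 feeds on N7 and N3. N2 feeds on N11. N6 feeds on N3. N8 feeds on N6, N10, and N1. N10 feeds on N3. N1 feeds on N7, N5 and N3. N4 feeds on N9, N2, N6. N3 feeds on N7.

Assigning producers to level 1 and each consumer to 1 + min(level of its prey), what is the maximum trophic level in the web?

4

Producers (level 1): N7, N5.
Following each consumer down to its lowest-level prey: N7 → N11 → N2 → N4 (levels 1 through 4).
All prey of N4 (N2 3, N6 3, N9 3) are at level 3 or above, so N4 is at level 1 + 3 = 4.
Every consumer has at least one prey at level 3 or below, so none exceeds level 4.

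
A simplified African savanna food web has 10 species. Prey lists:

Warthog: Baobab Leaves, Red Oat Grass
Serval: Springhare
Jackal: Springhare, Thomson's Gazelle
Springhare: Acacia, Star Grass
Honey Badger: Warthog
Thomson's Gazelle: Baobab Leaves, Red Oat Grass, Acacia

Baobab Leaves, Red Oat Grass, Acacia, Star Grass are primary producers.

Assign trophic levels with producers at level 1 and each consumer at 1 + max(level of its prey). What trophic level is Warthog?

Trophic level 2

Baobab Leaves is a producer → level 1.
Warthog eats Baobab Leaves (level 1); other prey at levels: Red Oat Grass 1 → level 2.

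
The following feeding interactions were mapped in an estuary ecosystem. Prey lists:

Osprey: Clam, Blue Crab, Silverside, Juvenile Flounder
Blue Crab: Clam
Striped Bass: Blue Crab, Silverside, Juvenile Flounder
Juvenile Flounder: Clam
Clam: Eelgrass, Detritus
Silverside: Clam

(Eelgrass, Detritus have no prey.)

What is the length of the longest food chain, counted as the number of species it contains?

4 species

One longest chain: Eelgrass → Clam → Blue Crab → Osprey.
It has 4 species and 3 links.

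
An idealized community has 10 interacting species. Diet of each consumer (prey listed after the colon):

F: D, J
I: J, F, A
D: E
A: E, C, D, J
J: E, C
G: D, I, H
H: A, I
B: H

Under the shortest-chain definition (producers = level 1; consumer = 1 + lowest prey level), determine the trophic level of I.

Trophic level 3

E is a producer → level 1.
J eats E → level 2.
I eats J → level 3.
No prey of I is below level 2, so 3 is the minimum.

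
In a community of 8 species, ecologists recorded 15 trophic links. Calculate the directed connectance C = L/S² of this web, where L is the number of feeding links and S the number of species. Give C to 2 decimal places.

C = 0.23

The web has S = 8 species and L = 15 feeding links.
C = L / S² = 15 / 64 = 0.2344 ≈ 0.23.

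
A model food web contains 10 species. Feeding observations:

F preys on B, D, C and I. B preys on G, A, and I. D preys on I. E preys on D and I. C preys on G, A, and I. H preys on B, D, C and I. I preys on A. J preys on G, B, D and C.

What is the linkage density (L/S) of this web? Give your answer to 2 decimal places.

L/S = 2.20

There are L = 22 links among S = 10 species.
L/S = 22/10 = 2.2000 ≈ 2.20.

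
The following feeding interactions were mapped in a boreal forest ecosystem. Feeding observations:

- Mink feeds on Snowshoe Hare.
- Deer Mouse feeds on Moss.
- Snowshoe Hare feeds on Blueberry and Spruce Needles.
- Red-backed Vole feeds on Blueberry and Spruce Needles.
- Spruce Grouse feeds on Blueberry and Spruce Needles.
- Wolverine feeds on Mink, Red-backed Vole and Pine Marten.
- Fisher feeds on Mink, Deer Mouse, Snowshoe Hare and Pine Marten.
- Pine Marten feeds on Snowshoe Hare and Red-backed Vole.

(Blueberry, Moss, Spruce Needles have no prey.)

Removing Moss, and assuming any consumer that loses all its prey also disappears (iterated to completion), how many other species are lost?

1

Remove Moss.
Round 1: Deer Mouse (all prey gone) → extinct.
No further losses. Total secondary extinctions: 1.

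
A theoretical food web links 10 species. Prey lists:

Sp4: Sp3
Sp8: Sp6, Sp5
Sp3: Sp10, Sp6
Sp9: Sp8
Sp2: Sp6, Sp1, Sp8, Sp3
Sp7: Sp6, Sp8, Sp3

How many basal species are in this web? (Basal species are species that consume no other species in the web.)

Basal species (no prey listed): Sp10, Sp6, Sp1, Sp5.
Count: 4.

4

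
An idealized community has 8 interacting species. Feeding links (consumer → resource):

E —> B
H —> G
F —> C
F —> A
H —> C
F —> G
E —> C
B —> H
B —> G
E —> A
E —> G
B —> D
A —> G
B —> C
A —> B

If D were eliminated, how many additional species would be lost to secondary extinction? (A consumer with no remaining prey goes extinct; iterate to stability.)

0

Remove D.
Every predator of it retains at least one other prey: B still has C, G, H.
No consumer loses all prey, so no secondary extinctions occur.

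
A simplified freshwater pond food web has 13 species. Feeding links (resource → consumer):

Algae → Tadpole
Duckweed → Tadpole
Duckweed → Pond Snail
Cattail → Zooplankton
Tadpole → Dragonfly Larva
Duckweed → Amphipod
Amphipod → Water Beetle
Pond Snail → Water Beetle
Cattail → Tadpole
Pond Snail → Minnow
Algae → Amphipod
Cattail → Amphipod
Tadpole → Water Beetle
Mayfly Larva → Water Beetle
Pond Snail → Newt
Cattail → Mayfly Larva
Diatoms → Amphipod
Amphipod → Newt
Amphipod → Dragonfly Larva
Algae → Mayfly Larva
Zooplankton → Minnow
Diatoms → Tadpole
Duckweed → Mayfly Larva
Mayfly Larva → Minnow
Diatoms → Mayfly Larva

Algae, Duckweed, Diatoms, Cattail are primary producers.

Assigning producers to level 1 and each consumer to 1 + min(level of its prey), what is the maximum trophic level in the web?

Producers (level 1): Algae, Duckweed, Diatoms, Cattail.
Following each consumer down to its lowest-level prey: Algae → Amphipod → Dragonfly Larva (levels 1 through 3).
All prey of Dragonfly Larva (Amphipod 2, Tadpole 2) are at level 2 or above, so Dragonfly Larva is at level 1 + 2 = 3.
Every consumer has at least one prey at level 2 or below, so none exceeds level 3.

3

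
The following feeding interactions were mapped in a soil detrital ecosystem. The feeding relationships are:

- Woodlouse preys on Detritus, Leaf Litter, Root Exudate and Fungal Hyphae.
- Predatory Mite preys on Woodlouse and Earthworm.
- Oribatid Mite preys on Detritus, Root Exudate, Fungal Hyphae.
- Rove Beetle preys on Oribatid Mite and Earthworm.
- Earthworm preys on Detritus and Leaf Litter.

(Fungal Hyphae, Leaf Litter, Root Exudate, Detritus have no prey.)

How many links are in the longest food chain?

One longest chain: Leaf Litter → Earthworm → Predatory Mite.
It has 3 species and 2 links.

2 links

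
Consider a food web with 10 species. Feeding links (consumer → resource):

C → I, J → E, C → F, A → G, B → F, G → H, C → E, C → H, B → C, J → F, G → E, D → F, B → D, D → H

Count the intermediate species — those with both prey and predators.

3

Intermediate species (has both prey and predators): D, C, G.
Count: 3.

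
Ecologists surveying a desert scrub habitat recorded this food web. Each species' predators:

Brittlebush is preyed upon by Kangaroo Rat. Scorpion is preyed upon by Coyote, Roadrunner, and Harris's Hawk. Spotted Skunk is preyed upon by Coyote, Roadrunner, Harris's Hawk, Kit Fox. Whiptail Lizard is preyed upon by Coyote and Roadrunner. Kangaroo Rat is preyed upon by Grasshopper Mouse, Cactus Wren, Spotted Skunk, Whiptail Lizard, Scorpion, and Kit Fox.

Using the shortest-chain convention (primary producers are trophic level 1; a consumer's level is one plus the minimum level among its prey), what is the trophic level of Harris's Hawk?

Trophic level 4

Brittlebush is a producer → level 1.
Kangaroo Rat eats Brittlebush → level 2.
Spotted Skunk eats Kangaroo Rat → level 3.
Harris's Hawk eats Spotted Skunk → level 4.
No prey of Harris's Hawk is below level 3, so 4 is the minimum.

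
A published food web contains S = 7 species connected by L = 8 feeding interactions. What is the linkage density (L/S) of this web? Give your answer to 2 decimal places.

There are L = 8 links among S = 7 species.
L/S = 8/7 = 1.1429 ≈ 1.14.

L/S = 1.14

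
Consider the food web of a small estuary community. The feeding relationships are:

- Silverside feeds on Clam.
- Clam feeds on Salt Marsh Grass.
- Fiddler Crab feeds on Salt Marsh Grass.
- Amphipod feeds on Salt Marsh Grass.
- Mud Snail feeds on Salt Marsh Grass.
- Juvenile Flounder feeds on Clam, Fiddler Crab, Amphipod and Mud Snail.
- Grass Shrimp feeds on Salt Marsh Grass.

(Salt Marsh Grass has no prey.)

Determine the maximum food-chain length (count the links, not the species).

2 links

One longest chain: Salt Marsh Grass → Clam → Silverside.
It has 3 species and 2 links.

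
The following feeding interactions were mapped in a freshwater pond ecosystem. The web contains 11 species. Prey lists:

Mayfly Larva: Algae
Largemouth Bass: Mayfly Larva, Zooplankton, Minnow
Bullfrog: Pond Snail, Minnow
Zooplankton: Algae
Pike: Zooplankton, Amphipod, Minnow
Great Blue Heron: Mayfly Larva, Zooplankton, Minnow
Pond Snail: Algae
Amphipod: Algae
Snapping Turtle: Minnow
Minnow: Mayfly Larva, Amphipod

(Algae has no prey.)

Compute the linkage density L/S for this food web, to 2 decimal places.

L/S = 1.64

There are L = 18 links among S = 11 species.
L/S = 18/11 = 1.6364 ≈ 1.64.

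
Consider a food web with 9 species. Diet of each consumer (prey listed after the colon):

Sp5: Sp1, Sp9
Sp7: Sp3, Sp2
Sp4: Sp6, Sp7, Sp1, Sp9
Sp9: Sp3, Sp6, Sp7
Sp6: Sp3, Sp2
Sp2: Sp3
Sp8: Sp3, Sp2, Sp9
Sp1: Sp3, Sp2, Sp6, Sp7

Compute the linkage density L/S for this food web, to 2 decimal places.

L/S = 2.33

There are L = 21 links among S = 9 species.
L/S = 21/9 = 2.3333 ≈ 2.33.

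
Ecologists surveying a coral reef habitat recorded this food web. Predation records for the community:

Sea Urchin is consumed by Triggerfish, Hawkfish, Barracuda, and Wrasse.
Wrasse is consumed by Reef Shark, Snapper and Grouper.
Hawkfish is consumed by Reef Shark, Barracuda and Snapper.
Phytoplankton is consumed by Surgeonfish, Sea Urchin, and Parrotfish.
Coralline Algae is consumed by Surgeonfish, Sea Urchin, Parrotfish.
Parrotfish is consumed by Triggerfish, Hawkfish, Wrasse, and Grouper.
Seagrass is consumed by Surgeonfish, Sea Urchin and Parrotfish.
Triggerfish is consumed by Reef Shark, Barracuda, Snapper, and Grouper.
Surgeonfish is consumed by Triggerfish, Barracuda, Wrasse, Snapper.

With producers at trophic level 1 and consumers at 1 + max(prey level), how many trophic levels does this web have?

4

Producers (level 1): Phytoplankton, Seagrass, Coralline Algae.
Phytoplankton → Parrotfish → Wrasse → Grouper gives Grouper level 4.
No species has a prey at level 4, so no species reaches level 5.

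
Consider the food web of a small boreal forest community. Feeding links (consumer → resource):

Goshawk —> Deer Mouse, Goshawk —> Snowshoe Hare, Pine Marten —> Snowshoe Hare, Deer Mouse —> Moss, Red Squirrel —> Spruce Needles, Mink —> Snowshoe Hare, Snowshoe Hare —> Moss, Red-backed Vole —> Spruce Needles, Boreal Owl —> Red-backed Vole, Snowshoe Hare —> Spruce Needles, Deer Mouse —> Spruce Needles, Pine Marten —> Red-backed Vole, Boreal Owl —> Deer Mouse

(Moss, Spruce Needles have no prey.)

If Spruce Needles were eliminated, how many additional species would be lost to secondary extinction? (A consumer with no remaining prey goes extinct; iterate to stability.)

2

Remove Spruce Needles.
Round 1: Red Squirrel (all prey gone), Red-backed Vole (all prey gone) → extinct.
No further losses. Total secondary extinctions: 2.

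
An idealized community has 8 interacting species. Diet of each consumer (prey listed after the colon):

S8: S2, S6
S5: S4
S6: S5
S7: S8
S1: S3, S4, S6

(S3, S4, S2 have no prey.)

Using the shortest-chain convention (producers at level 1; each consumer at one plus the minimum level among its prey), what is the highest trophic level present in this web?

3

Producers (level 1): S3, S4, S2.
Following each consumer down to its lowest-level prey: S2 → S8 → S7 (levels 1 through 3).
All prey of S7 (S8 2) are at level 2 or above, so S7 is at level 1 + 2 = 3.
Every consumer has at least one prey at level 2 or below, so none exceeds level 3.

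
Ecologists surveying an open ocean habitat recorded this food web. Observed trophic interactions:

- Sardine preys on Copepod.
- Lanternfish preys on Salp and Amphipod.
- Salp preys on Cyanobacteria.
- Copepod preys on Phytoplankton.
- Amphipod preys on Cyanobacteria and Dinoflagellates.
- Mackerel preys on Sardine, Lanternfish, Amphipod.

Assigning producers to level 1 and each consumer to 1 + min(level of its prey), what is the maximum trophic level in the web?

3

Producers (level 1): Dinoflagellates, Phytoplankton, Cyanobacteria.
Following each consumer down to its lowest-level prey: Cyanobacteria → Salp → Lanternfish (levels 1 through 3).
All prey of Lanternfish (Salp 2, Amphipod 2) are at level 2 or above, so Lanternfish is at level 1 + 2 = 3.
Every consumer has at least one prey at level 2 or below, so none exceeds level 3.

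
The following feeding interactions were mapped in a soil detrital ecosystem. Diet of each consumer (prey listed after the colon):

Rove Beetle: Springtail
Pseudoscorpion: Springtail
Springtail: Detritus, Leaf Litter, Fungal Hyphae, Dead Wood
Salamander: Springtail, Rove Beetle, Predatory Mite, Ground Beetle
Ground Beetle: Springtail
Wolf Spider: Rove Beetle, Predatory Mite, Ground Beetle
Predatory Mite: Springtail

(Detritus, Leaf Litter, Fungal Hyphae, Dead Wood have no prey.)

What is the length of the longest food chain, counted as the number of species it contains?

4 species

One longest chain: Detritus → Springtail → Ground Beetle → Wolf Spider.
It has 4 species and 3 links.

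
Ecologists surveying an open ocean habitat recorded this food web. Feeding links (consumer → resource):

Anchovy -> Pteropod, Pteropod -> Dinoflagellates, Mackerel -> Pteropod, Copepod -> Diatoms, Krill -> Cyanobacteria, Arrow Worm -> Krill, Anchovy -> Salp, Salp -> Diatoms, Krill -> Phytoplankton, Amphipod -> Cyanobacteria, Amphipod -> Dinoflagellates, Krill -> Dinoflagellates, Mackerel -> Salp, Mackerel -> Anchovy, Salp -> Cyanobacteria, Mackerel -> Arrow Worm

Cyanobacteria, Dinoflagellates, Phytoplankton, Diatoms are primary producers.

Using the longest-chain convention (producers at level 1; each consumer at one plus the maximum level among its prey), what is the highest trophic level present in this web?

4

Producers (level 1): Cyanobacteria, Dinoflagellates, Phytoplankton, Diatoms.
Cyanobacteria → Salp → Anchovy → Mackerel gives Mackerel level 4.
No species has a prey at level 4, so no species reaches level 5.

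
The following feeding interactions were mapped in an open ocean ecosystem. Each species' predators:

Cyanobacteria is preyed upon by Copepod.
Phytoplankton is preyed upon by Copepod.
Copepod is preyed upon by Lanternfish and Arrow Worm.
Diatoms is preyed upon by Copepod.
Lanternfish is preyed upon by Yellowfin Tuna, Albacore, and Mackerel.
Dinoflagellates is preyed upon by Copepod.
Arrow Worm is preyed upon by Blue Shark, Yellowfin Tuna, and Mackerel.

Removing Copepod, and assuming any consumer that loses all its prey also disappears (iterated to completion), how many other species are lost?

6

Remove Copepod.
Round 1: Arrow Worm (all prey gone), Lanternfish (all prey gone) → extinct.
Round 2: Albacore (all prey gone), Yellowfin Tuna (all prey gone), Blue Shark (all prey gone), Mackerel (all prey gone) → extinct.
No further losses. Total secondary extinctions: 6.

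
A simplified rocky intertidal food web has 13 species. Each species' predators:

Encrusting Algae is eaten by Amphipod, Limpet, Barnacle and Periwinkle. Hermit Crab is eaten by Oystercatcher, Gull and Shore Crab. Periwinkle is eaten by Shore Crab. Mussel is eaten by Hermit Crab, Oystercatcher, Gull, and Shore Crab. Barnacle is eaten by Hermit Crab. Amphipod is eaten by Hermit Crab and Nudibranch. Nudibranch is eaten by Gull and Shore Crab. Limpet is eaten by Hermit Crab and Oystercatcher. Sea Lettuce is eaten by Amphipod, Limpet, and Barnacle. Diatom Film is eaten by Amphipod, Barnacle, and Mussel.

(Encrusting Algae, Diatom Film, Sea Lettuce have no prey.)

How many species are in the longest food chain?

One longest chain: Diatom Film → Mussel → Hermit Crab → Oystercatcher.
It has 4 species and 3 links.

4 species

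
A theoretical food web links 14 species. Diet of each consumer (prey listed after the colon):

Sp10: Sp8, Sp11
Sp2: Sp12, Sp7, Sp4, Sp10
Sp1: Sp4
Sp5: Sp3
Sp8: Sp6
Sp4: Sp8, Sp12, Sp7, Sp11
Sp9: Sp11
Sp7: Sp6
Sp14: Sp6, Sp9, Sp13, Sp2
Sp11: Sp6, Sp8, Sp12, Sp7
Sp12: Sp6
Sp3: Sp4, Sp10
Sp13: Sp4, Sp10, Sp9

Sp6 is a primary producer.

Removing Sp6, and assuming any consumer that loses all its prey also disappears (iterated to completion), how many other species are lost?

Remove Sp6.
Round 1: Sp8 (all prey gone), Sp12 (all prey gone), Sp7 (all prey gone) → extinct.
Round 2: Sp11 (all prey gone) → extinct.
Round 3: Sp4 (all prey gone), Sp10 (all prey gone), Sp9 (all prey gone) → extinct.
Round 4: Sp13 (all prey gone), Sp2 (all prey gone), Sp1 (all prey gone), Sp3 (all prey gone) → extinct.
Round 5: Sp14 (all prey gone), Sp5 (all prey gone) → extinct.
No further losses. Total secondary extinctions: 13.

13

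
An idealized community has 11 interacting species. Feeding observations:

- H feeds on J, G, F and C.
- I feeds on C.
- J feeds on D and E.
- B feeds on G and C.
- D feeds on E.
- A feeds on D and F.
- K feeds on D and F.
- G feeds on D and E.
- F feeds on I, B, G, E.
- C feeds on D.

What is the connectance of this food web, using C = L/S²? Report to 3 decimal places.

C = 0.174

The web has S = 11 species and L = 21 feeding links.
C = L / S² = 21 / 121 = 0.1736 ≈ 0.174.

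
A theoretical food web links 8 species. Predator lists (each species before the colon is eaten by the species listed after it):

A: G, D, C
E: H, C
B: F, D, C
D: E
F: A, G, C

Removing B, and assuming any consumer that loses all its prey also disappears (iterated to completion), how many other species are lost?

Remove B.
Round 1: F (all prey gone) → extinct.
Round 2: A (all prey gone) → extinct.
Round 3: G (all prey gone), D (all prey gone) → extinct.
Round 4: E (all prey gone) → extinct.
Round 5: H (all prey gone), C (all prey gone) → extinct.
No further losses. Total secondary extinctions: 7.

7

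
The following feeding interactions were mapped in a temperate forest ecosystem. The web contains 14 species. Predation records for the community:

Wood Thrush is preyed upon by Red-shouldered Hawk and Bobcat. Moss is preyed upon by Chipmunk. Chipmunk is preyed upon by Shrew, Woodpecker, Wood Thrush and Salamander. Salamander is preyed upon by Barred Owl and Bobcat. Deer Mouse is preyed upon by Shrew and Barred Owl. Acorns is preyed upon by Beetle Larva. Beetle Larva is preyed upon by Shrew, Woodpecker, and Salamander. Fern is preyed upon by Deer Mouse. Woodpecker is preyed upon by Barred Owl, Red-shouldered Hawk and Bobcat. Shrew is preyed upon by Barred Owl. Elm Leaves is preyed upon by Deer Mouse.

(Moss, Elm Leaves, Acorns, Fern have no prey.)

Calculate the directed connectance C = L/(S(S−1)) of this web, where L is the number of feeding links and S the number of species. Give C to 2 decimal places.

C = 0.12

The web has S = 14 species and L = 21 feeding links.
C = L / (S(S−1)) = 21 / 182 = 0.1154 ≈ 0.12.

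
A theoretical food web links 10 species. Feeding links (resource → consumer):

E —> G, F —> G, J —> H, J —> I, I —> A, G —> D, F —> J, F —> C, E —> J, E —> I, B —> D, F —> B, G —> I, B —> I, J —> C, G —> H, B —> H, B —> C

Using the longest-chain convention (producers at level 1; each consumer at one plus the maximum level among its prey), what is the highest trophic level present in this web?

Producers (level 1): F, E.
F → G → I → A gives A level 4.
No species has a prey at level 4, so no species reaches level 5.

4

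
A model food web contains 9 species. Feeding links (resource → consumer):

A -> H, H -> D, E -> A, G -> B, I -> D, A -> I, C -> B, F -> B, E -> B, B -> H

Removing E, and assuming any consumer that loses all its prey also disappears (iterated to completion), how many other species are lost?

Remove E.
Round 1: A (all prey gone) → extinct.
Round 2: I (all prey gone) → extinct.
No further losses. Total secondary extinctions: 2.

2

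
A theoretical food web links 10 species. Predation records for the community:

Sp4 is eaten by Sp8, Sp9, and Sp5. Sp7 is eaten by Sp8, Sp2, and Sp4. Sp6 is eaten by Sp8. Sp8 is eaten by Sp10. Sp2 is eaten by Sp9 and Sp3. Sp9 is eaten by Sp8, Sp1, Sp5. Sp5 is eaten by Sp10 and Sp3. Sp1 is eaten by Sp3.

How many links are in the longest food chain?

4 links

One longest chain: Sp7 → Sp2 → Sp9 → Sp8 → Sp10.
It has 5 species and 4 links.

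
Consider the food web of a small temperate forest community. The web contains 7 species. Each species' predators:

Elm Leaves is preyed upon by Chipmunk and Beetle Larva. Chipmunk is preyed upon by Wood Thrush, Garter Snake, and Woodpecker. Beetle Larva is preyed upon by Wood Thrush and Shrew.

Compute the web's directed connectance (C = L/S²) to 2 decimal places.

The web has S = 7 species and L = 7 feeding links.
C = L / S² = 7 / 49 = 0.1429 ≈ 0.14.

C = 0.14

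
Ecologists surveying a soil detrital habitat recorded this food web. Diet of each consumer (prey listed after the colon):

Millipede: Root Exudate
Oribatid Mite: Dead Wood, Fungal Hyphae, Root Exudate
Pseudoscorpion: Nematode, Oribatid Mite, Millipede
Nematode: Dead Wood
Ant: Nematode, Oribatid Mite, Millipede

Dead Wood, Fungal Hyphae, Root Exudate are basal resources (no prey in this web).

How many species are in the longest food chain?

One longest chain: Dead Wood → Nematode → Pseudoscorpion.
It has 3 species and 2 links.

3 species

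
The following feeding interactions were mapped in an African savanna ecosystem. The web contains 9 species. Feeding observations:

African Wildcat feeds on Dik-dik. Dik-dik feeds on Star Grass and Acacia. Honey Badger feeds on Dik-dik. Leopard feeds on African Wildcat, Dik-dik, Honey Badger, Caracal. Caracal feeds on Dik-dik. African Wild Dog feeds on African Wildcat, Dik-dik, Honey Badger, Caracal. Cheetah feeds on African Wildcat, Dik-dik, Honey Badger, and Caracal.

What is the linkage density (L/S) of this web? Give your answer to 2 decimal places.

There are L = 17 links among S = 9 species.
L/S = 17/9 = 1.8889 ≈ 1.89.

L/S = 1.89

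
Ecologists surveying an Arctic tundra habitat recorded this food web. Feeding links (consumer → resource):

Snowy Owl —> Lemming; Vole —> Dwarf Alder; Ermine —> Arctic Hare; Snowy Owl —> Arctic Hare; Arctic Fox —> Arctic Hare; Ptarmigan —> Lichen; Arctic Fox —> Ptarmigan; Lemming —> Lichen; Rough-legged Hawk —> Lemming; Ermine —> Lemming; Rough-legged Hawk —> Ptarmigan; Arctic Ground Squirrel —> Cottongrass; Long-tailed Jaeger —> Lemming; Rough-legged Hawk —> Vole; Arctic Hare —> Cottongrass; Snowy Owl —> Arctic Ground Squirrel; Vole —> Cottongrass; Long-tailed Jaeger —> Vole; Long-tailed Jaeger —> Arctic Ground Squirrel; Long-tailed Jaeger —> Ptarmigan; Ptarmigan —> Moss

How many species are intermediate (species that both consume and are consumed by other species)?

Intermediate species (has both prey and predators): Ptarmigan, Arctic Ground Squirrel, Lemming, Vole, Arctic Hare.
Count: 5.

5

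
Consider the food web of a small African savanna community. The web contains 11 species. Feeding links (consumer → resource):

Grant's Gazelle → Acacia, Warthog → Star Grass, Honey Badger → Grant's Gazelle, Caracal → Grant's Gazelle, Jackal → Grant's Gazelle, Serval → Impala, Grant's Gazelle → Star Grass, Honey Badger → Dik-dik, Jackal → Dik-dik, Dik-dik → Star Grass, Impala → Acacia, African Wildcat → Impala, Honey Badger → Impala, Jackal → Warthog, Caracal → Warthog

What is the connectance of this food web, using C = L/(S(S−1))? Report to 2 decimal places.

C = 0.14

The web has S = 11 species and L = 15 feeding links.
C = L / (S(S−1)) = 15 / 110 = 0.1364 ≈ 0.14.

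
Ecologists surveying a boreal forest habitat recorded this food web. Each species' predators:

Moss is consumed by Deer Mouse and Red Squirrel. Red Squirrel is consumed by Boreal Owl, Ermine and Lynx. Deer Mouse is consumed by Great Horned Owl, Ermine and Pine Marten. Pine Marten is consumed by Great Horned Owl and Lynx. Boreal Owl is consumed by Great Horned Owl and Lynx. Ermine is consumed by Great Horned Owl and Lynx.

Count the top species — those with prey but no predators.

Top species (has prey, but nothing eats it): Lynx, Great Horned Owl.
Count: 2.

2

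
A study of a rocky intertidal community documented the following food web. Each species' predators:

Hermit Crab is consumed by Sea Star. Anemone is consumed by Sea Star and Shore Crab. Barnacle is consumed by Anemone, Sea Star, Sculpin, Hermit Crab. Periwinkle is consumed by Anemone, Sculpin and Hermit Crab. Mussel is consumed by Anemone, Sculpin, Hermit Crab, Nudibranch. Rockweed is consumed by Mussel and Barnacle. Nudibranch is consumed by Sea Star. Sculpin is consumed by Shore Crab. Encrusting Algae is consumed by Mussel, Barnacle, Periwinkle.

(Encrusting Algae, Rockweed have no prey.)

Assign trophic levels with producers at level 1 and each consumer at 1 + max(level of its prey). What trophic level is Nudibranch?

Encrusting Algae is a producer → level 1.
Mussel eats Encrusting Algae (level 1); other prey at levels: Rockweed 1 → level 2.
Nudibranch eats Mussel → level 3.

Trophic level 3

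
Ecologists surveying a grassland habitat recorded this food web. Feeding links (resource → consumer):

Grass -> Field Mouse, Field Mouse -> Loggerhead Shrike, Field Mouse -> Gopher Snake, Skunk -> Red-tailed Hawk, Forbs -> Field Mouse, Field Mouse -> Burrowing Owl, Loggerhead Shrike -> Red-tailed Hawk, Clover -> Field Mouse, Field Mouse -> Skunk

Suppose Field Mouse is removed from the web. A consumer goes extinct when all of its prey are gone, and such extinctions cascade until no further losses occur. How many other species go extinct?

Remove Field Mouse.
Round 1: Gopher Snake (all prey gone), Burrowing Owl (all prey gone), Skunk (all prey gone), Loggerhead Shrike (all prey gone) → extinct.
Round 2: Red-tailed Hawk (all prey gone) → extinct.
No further losses. Total secondary extinctions: 5.

5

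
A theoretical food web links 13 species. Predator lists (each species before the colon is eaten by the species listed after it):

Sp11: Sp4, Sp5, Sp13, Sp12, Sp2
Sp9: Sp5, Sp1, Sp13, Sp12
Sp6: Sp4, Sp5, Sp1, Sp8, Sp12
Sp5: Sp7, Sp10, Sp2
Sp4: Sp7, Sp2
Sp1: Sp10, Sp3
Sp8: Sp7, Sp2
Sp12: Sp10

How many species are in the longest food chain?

One longest chain: Sp11 → Sp4 → Sp7.
It has 3 species and 2 links.

3 species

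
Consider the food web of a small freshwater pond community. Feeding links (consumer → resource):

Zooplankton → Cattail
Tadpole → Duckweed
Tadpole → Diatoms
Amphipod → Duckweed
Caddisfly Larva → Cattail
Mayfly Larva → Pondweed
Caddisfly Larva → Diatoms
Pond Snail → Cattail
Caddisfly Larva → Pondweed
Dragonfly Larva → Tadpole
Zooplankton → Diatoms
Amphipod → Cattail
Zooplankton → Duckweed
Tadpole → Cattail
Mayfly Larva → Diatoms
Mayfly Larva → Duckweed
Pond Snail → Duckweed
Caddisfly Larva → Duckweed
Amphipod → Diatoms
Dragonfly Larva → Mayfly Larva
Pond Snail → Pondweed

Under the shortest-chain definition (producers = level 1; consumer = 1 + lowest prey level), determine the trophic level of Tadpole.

Duckweed is a producer → level 1.
Tadpole eats Duckweed → level 2.

Trophic level 2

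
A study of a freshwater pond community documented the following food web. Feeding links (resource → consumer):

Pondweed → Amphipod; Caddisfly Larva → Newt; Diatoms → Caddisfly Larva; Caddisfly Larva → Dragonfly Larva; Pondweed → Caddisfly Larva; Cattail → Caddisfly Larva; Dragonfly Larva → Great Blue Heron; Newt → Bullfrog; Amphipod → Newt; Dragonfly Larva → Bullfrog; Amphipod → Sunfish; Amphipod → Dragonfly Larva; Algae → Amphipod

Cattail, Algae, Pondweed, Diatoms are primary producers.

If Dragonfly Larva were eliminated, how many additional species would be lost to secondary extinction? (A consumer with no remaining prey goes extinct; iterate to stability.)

1

Remove Dragonfly Larva.
Round 1: Great Blue Heron (all prey gone) → extinct.
No further losses. Total secondary extinctions: 1.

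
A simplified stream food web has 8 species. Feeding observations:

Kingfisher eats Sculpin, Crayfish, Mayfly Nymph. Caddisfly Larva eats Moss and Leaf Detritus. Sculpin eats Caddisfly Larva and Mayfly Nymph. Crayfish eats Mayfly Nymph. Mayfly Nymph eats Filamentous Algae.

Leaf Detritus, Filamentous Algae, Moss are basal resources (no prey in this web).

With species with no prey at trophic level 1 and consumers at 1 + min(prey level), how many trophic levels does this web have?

3

Basal resources (level 1): Leaf Detritus, Filamentous Algae, Moss.
Following each consumer down to its lowest-level prey: Filamentous Algae → Mayfly Nymph → Kingfisher (levels 1 through 3).
All prey of Kingfisher (Mayfly Nymph 2, Crayfish 3, Sculpin 3) are at level 2 or above, so Kingfisher is at level 1 + 2 = 3.
Every consumer has at least one prey at level 2 or below, so none exceeds level 3.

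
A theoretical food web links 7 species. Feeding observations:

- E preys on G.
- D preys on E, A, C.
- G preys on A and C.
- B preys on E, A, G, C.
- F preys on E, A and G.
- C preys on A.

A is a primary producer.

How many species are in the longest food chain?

One longest chain: A → C → G → E → B.
It has 5 species and 4 links.

5 species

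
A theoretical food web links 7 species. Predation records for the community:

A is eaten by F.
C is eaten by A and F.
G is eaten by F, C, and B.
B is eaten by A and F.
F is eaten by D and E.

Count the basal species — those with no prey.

1

Basal species (no prey listed): G.
Count: 1.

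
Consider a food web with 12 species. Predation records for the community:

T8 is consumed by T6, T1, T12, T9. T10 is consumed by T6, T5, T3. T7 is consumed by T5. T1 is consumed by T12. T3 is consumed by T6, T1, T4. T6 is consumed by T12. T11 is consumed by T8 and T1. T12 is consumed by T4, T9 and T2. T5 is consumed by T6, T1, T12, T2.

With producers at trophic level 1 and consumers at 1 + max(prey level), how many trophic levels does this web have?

Producers (level 1): T7, T10, T11.
T11 → T8 → T6 → T12 → T9 gives T9 level 5.
No species has a prey at level 5, so no species reaches level 6.

5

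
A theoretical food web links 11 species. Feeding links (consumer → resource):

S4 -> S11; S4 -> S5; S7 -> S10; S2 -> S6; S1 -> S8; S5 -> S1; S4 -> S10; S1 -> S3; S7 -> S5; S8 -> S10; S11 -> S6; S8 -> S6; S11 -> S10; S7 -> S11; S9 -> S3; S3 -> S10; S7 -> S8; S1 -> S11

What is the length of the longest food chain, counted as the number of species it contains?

5 species

One longest chain: S10 → S11 → S1 → S5 → S7.
It has 5 species and 4 links.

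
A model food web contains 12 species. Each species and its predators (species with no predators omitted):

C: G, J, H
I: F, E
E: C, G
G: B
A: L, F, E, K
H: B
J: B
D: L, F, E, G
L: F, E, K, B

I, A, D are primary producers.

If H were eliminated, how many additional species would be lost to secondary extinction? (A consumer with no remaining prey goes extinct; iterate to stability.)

Remove H.
Every predator of it retains at least one other prey: B still has L, G, J.
No consumer loses all prey, so no secondary extinctions occur.

0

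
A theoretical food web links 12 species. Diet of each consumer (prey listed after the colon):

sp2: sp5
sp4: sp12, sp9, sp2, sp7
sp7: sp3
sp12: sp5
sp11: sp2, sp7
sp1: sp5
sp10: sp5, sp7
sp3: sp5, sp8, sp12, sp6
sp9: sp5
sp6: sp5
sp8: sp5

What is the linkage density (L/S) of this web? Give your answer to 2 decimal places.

There are L = 19 links among S = 12 species.
L/S = 19/12 = 1.5833 ≈ 1.58.

L/S = 1.58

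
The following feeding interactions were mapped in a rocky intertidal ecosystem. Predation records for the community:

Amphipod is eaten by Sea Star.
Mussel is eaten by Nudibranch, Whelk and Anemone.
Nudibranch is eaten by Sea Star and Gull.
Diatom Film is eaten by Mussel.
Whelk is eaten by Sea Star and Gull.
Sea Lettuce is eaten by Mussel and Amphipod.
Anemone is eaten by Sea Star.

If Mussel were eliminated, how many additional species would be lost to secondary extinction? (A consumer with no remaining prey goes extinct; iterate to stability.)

4

Remove Mussel.
Round 1: Anemone (all prey gone), Whelk (all prey gone), Nudibranch (all prey gone) → extinct.
Round 2: Gull (all prey gone) → extinct.
No further losses. Total secondary extinctions: 4.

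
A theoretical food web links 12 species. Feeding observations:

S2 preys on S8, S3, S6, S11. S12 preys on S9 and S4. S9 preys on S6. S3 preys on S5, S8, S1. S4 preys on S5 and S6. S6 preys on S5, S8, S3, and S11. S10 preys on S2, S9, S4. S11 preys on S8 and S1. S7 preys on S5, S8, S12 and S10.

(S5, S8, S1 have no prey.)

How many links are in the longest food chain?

5 links

One longest chain: S8 → S11 → S6 → S2 → S10 → S7.
It has 6 species and 5 links.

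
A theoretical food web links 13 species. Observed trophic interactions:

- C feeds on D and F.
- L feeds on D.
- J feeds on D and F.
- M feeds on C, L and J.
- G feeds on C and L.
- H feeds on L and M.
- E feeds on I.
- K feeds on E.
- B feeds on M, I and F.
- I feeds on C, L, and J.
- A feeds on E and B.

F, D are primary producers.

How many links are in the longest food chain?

4 links

One longest chain: F → C → I → E → K.
It has 5 species and 4 links.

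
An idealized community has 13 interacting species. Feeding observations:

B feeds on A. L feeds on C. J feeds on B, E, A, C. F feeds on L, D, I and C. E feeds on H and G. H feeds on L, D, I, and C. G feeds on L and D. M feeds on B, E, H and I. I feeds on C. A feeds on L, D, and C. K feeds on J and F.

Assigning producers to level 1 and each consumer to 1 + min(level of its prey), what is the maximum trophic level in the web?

3

Producers (level 1): C, D.
Following each consumer down to its lowest-level prey: D → G → E (levels 1 through 3).
All prey of E (G 2, H 2) are at level 2 or above, so E is at level 1 + 2 = 3.
Every consumer has at least one prey at level 2 or below, so none exceeds level 3.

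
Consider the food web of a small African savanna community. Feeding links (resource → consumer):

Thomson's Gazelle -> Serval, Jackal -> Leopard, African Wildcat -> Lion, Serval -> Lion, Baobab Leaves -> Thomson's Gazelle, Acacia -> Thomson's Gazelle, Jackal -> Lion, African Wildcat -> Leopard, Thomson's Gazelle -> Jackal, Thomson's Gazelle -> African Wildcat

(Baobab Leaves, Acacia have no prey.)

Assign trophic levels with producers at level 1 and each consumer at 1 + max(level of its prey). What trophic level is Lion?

Trophic level 4

Baobab Leaves is a producer → level 1.
Thomson's Gazelle eats Baobab Leaves (level 1); other prey at levels: Acacia 1 → level 2.
African Wildcat eats Thomson's Gazelle → level 3.
Lion eats African Wildcat (level 3); other prey at levels: Jackal 3, Serval 3 → level 4.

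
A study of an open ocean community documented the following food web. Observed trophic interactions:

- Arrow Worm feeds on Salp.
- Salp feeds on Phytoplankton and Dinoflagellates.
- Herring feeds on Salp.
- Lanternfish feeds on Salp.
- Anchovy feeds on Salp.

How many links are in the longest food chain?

One longest chain: Phytoplankton → Salp → Lanternfish.
It has 3 species and 2 links.

2 links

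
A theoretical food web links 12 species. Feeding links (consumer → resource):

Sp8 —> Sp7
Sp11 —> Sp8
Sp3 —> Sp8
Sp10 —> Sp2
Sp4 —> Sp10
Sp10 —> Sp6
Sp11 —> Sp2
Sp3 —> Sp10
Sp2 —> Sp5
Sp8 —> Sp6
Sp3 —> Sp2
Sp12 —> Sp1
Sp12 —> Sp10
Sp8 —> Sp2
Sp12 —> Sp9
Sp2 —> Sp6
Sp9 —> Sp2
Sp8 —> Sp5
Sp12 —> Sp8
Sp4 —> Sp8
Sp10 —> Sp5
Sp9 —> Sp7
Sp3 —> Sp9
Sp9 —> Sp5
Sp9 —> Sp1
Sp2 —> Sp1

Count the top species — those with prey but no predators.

Top species (has prey, but nothing eats it): Sp4, Sp12, Sp11, Sp3.
Count: 4.

4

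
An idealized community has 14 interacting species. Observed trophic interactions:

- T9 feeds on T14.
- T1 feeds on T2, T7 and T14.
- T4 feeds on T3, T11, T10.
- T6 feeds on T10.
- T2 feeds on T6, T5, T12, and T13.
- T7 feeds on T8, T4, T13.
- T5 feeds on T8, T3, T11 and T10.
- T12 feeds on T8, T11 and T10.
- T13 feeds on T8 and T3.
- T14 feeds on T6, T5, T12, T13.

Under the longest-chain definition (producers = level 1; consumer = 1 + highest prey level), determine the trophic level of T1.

T8 is a producer → level 1.
T13 eats T8 (level 1); other prey at levels: T3 1 → level 2.
T14 eats T13 (level 2); other prey at levels: T6 2, T12 2, T5 2 → level 3.
T1 eats T14 (level 3); other prey at levels: T2 3, T7 3 → level 4.

Trophic level 4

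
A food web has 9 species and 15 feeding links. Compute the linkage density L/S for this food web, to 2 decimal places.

L/S = 1.67

There are L = 15 links among S = 9 species.
L/S = 15/9 = 1.6667 ≈ 1.67.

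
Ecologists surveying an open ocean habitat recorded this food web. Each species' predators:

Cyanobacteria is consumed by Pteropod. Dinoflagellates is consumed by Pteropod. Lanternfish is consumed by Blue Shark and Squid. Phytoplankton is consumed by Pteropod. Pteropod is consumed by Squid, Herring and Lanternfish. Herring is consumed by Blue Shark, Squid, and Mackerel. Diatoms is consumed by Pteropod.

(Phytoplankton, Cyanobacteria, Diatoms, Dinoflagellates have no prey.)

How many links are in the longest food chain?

One longest chain: Phytoplankton → Pteropod → Herring → Mackerel.
It has 4 species and 3 links.

3 links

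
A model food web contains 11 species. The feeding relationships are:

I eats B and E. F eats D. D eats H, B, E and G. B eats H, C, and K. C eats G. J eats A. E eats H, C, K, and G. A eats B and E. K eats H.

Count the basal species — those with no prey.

Basal species (no prey listed): G, H.
Count: 2.

2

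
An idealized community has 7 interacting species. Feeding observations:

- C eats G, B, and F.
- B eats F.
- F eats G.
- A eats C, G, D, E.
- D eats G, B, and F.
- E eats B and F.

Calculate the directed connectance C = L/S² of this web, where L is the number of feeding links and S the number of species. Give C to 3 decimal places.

C = 0.286

The web has S = 7 species and L = 14 feeding links.
C = L / S² = 14 / 49 = 0.2857 ≈ 0.286.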